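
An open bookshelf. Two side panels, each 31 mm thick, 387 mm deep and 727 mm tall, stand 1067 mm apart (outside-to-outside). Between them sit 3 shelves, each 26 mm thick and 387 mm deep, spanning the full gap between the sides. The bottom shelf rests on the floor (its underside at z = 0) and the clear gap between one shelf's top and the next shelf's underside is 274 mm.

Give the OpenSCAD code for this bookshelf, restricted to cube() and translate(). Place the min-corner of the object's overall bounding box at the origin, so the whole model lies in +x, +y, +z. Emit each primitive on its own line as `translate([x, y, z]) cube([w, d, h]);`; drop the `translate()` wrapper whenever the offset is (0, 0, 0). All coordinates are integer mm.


cube([31, 387, 727]);
translate([1036, 0, 0]) cube([31, 387, 727]);
translate([31, 0, 0]) cube([1005, 387, 26]);
translate([31, 0, 300]) cube([1005, 387, 26]);
translate([31, 0, 600]) cube([1005, 387, 26]);


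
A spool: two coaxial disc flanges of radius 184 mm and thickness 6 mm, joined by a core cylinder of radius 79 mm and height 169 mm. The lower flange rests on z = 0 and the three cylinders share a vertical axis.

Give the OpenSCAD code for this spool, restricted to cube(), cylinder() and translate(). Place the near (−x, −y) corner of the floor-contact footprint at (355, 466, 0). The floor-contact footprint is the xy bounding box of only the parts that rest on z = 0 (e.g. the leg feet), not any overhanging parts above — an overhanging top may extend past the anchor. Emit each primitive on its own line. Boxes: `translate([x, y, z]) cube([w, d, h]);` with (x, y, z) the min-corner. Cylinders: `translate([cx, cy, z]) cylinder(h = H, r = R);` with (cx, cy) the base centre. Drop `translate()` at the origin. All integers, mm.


translate([539, 650, 0]) cylinder(h = 6, r = 184);
translate([539, 650, 6]) cylinder(h = 169, r = 79);
translate([539, 650, 175]) cylinder(h = 6, r = 184);


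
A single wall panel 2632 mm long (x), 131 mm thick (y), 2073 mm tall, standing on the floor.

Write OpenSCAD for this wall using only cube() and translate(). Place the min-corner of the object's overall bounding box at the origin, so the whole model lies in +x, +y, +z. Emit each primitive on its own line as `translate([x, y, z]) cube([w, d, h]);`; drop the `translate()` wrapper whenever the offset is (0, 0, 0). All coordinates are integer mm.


cube([2632, 131, 2073]);


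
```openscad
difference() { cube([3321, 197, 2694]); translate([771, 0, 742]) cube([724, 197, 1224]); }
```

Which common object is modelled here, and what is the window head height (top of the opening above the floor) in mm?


A wall with a window opening. The window head height is 1966 mm.

A wall with a rectangular opening subtracted — a window. Sill at z = 742, opening 1224 mm tall, so the head is at 742 + 1224 = 1966 mm.


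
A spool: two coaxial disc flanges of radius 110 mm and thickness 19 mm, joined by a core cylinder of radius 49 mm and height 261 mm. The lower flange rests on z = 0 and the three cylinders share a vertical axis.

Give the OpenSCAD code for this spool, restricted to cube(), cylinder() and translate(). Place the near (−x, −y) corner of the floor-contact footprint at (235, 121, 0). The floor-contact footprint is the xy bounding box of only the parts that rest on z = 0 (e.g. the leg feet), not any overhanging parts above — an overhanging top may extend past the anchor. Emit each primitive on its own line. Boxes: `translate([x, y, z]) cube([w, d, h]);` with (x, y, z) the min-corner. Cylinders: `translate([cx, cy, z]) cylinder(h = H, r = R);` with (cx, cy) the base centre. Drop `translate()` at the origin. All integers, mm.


translate([345, 231, 0]) cylinder(h = 19, r = 110);
translate([345, 231, 19]) cylinder(h = 261, r = 49);
translate([345, 231, 280]) cylinder(h = 19, r = 110);


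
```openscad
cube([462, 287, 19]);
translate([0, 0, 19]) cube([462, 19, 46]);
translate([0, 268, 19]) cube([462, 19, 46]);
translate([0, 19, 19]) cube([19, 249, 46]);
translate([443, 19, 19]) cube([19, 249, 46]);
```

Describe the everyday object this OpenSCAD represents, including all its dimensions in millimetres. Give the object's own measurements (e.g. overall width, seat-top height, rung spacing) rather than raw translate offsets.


An open-topped rectangular box: outside dimensions 462×287×65 mm, with a uniform wall and base thickness of 19 mm. The base is a full 462×287 slab on the floor; four walls sit on top of the base. The front and back walls (the −y and +y sides) span the full width; the two side walls fit between them.


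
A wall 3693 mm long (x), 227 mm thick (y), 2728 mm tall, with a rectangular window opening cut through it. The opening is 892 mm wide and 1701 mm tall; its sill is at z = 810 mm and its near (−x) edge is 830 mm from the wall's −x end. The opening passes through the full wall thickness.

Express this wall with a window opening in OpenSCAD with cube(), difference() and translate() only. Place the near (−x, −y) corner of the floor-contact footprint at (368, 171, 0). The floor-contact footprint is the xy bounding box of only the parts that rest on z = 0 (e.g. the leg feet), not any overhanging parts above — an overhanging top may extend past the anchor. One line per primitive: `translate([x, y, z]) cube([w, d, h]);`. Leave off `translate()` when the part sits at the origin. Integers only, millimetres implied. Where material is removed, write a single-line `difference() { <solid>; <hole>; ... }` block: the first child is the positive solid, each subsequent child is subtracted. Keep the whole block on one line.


difference() { translate([368, 171, 0]) cube([3693, 227, 2728]); translate([1198, 171, 810]) cube([892, 227, 1701]); }


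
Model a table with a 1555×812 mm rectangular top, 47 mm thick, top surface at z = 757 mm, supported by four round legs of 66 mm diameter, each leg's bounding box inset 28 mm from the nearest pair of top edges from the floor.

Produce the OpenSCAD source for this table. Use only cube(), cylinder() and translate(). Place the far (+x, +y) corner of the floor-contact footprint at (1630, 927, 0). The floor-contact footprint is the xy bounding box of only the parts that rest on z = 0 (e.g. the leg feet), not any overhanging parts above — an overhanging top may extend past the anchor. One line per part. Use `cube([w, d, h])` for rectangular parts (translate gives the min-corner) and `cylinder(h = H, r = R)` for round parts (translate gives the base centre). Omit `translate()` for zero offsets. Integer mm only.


// leg_h = 757 - 47 = 710
translate([103, 143, 710]) cube([1555, 812, 47]);
translate([164, 204, 0]) cylinder(h = 710, r = 33);
translate([1597, 204, 0]) cylinder(h = 710, r = 33);
translate([164, 894, 0]) cylinder(h = 710, r = 33);
translate([1597, 894, 0]) cylinder(h = 710, r = 33);


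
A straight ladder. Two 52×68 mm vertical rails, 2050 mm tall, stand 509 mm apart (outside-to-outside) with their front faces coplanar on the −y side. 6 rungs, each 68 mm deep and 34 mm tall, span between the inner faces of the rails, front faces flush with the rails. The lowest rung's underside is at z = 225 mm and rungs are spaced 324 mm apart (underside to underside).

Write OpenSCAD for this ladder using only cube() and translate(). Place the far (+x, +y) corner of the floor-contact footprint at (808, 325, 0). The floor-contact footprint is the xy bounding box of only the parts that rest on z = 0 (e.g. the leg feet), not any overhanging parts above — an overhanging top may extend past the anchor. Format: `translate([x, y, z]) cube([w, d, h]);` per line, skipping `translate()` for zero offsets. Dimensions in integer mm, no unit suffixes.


// rung span = 509 - 2*52 = 405
// rung[k] z = 225 + k*324
translate([299, 257, 0]) cube([52, 68, 2050]);
translate([756, 257, 0]) cube([52, 68, 2050]);
translate([351, 257, 225]) cube([405, 68, 34]);
translate([351, 257, 549]) cube([405, 68, 34]);
translate([351, 257, 873]) cube([405, 68, 34]);
translate([351, 257, 1197]) cube([405, 68, 34]);
translate([351, 257, 1521]) cube([405, 68, 34]);
translate([351, 257, 1845]) cube([405, 68, 34]);


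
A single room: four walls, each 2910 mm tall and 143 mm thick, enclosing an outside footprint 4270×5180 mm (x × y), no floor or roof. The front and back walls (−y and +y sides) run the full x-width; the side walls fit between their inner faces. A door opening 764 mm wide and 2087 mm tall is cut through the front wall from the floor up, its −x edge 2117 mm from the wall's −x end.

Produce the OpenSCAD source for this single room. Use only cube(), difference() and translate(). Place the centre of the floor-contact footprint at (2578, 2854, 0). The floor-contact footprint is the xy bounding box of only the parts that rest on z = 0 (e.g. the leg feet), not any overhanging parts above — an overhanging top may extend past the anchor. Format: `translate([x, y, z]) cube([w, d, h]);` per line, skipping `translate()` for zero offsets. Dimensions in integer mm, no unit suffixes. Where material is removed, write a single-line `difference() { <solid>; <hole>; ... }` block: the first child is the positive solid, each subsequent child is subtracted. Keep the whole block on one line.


difference() { translate([443, 264, 0]) cube([4270, 143, 2910]); translate([2560, 264, 0]) cube([764, 143, 2087]); }
translate([443, 5301, 0]) cube([4270, 143, 2910]);
translate([443, 407, 0]) cube([143, 4894, 2910]);
translate([4570, 407, 0]) cube([143, 4894, 2910]);


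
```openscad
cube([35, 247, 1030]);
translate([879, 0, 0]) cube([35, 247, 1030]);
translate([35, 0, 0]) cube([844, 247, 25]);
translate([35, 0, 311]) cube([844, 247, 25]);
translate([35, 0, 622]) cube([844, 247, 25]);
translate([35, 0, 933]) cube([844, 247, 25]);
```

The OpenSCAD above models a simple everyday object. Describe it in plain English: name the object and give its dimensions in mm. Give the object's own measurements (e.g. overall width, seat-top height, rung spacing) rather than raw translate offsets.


An open bookshelf. Two side panels, each 35 mm thick, 247 mm deep and 1030 mm tall, stand 914 mm apart (outside-to-outside). Between them sit 4 shelves, each 25 mm thick and 247 mm deep, spanning the full gap between the sides. The bottom shelf rests on the floor (its underside at z = 0) and the clear gap between one shelf's top and the next shelf's underside is 286 mm.


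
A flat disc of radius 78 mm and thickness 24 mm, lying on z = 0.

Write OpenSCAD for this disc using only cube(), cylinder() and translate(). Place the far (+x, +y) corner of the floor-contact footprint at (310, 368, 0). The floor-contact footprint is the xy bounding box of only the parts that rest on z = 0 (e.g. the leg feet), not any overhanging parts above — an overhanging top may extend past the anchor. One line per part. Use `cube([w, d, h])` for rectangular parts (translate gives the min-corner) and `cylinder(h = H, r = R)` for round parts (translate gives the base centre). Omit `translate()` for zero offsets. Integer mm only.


translate([232, 290, 0]) cylinder(h = 24, r = 78);


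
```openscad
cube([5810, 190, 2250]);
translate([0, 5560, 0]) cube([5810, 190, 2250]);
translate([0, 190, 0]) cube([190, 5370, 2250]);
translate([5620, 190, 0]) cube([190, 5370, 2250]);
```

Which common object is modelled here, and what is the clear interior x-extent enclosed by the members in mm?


A house (or room) frame. The interior width is 5430 mm.

Four 2250 mm walls enclosing a rectangle with no floor or roof — a room or house frame. Outside width is 5810 mm and wall thickness is 190 mm, so the interior width is 5810 − 2 × 190 = 5430 mm.


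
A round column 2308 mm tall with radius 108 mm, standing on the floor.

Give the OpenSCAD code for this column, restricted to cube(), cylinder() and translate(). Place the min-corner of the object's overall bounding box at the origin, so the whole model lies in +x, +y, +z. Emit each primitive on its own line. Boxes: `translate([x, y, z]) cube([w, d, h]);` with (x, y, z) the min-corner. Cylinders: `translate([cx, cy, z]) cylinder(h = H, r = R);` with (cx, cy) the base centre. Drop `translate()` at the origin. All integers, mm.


translate([108, 108, 0]) cylinder(h = 2308, r = 108);


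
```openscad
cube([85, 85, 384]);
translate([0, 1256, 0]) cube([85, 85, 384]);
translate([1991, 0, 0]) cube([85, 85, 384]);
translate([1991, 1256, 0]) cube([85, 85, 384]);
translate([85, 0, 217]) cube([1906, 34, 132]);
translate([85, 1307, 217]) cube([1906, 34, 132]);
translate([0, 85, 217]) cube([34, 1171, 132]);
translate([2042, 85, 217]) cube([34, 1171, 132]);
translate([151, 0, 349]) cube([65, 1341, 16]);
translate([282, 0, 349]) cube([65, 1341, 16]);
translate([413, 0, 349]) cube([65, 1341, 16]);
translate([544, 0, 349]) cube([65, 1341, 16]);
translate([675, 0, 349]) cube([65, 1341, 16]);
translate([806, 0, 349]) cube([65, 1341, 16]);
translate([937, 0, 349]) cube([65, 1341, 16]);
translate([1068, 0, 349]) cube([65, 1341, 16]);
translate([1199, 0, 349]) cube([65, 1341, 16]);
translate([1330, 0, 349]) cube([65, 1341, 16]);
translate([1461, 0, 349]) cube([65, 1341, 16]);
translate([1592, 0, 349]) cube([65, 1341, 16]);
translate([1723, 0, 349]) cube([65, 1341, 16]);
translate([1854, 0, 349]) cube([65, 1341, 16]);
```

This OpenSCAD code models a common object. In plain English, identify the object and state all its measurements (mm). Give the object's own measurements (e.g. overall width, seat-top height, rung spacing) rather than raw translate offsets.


A bed frame 2076 mm long (x) by 1341 mm wide (y). Four 85×85 mm corner posts, 384 mm tall, at the corners of the footprint. Four rails of 34 mm thickness and 132 mm height run between adjacent posts with their undersides at z = 217 mm, their outer faces flush with the outside of the frame (the two x-running rails run between the posts' inner faces; the two y-running rails run between the posts' inner faces). 14 slats, each 65 mm wide (x) and 16 mm thick, lie across the top of the two x-running rails, running the full 1341 mm width of the frame in y; along x they sit between the end posts with a 66 mm gap after the −x posts and between neighbouring slats, leaving 72 mm before the +x posts.


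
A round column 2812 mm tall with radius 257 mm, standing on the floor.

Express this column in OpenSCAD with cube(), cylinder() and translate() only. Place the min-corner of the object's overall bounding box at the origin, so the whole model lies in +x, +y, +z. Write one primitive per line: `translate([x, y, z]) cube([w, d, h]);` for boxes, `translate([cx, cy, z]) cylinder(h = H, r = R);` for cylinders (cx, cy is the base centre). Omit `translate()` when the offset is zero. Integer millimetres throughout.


translate([257, 257, 0]) cylinder(h = 2812, r = 257);


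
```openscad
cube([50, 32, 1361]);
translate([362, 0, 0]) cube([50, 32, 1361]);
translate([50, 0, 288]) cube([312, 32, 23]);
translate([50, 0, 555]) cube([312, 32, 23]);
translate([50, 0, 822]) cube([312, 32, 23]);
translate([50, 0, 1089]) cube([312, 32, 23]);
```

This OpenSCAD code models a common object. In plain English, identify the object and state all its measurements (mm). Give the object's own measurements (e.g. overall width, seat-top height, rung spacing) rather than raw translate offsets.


A straight ladder. Two 50×32 mm vertical rails, 1361 mm tall, stand 412 mm apart (outside-to-outside) with their front faces coplanar on the −y side. 4 rungs, each 32 mm deep and 23 mm tall, span between the inner faces of the rails, front faces flush with the rails. The lowest rung's underside is at z = 288 mm and rungs are spaced 267 mm apart (underside to underside).


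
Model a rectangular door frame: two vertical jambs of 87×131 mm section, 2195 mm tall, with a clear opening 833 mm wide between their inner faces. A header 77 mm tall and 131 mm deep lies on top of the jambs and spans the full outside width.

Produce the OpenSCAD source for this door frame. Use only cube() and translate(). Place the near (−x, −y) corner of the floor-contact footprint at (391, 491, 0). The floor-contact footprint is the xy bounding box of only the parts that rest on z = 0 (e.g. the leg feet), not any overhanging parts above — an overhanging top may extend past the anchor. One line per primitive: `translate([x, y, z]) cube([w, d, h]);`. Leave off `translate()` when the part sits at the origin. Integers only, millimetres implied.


translate([391, 491, 0]) cube([87, 131, 2195]);
translate([1311, 491, 0]) cube([87, 131, 2195]);
translate([391, 491, 2195]) cube([1007, 131, 77]);


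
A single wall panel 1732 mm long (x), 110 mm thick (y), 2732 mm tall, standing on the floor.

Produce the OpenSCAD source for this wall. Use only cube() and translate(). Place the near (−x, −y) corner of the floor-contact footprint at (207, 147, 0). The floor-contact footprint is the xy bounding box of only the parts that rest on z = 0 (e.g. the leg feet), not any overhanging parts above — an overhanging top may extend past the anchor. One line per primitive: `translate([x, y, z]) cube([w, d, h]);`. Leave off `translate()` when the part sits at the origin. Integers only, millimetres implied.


translate([207, 147, 0]) cube([1732, 110, 2732]);


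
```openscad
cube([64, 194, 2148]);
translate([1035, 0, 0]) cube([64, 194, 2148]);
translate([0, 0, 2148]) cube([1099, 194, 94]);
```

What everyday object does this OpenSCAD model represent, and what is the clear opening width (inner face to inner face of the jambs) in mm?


A door frame. The clear opening width is 971 mm.

Two 2148 mm tall posts with a header on top — a door frame. The left jamb is 64 mm wide at x = 0; the right jamb starts at x = 1035. The clear opening is 1035 − 64 = 971 mm.


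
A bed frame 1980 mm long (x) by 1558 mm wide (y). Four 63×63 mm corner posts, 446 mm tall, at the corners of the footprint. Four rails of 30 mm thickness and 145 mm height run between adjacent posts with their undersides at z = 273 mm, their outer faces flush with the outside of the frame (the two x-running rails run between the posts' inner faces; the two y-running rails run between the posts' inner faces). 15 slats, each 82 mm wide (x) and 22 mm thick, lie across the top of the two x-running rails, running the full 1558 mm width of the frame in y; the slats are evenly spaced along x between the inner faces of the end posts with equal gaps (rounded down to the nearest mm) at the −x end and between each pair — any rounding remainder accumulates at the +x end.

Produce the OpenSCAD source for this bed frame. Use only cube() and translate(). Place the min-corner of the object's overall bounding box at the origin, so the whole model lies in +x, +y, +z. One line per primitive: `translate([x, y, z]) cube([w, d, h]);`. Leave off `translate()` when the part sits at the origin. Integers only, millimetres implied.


// slat z = rail_z + rail_h = 273 + 145 = 418
// slat gap = ⌊(1854 − 15·82) / 16⌋ = 39
cube([63, 63, 446]);
translate([0, 1495, 0]) cube([63, 63, 446]);
translate([1917, 0, 0]) cube([63, 63, 446]);
translate([1917, 1495, 0]) cube([63, 63, 446]);
translate([63, 0, 273]) cube([1854, 30, 145]);
translate([63, 1528, 273]) cube([1854, 30, 145]);
translate([0, 63, 273]) cube([30, 1432, 145]);
translate([1950, 63, 273]) cube([30, 1432, 145]);
translate([102, 0, 418]) cube([82, 1558, 22]);
translate([223, 0, 418]) cube([82, 1558, 22]);
translate([344, 0, 418]) cube([82, 1558, 22]);
translate([465, 0, 418]) cube([82, 1558, 22]);
translate([586, 0, 418]) cube([82, 1558, 22]);
translate([707, 0, 418]) cube([82, 1558, 22]);
translate([828, 0, 418]) cube([82, 1558, 22]);
translate([949, 0, 418]) cube([82, 1558, 22]);
translate([1070, 0, 418]) cube([82, 1558, 22]);
translate([1191, 0, 418]) cube([82, 1558, 22]);
translate([1312, 0, 418]) cube([82, 1558, 22]);
translate([1433, 0, 418]) cube([82, 1558, 22]);
translate([1554, 0, 418]) cube([82, 1558, 22]);
translate([1675, 0, 418]) cube([82, 1558, 22]);
translate([1796, 0, 418]) cube([82, 1558, 22]);


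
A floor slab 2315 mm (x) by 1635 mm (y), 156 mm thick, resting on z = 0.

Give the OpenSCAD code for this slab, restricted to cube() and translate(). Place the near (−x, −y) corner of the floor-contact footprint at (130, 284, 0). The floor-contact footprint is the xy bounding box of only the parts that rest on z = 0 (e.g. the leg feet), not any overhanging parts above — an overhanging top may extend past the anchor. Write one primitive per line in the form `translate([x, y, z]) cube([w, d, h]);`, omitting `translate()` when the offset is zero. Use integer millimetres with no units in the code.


translate([130, 284, 0]) cube([2315, 1635, 156]);


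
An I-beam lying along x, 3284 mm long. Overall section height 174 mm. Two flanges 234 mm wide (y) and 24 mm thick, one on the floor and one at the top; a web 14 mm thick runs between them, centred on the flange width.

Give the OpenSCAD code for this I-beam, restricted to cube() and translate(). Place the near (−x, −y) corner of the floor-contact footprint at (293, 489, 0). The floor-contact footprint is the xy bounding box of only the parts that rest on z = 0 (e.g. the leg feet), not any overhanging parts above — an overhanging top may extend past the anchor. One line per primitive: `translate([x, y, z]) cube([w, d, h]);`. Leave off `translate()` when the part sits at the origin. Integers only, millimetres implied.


translate([293, 489, 0]) cube([3284, 234, 24]);
translate([293, 599, 24]) cube([3284, 14, 126]);
translate([293, 489, 150]) cube([3284, 234, 24]);


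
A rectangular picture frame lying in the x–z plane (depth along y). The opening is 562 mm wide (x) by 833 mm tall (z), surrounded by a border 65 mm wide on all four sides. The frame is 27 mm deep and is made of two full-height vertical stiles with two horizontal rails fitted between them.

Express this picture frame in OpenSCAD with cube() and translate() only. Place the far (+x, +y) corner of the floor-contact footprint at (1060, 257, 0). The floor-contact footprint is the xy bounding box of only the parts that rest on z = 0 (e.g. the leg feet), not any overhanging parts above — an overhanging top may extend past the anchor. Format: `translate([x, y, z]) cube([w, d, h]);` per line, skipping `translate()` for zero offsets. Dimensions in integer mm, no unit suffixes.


translate([368, 230, 0]) cube([65, 27, 963]);
translate([995, 230, 0]) cube([65, 27, 963]);
translate([433, 230, 0]) cube([562, 27, 65]);
translate([433, 230, 898]) cube([562, 27, 65]);


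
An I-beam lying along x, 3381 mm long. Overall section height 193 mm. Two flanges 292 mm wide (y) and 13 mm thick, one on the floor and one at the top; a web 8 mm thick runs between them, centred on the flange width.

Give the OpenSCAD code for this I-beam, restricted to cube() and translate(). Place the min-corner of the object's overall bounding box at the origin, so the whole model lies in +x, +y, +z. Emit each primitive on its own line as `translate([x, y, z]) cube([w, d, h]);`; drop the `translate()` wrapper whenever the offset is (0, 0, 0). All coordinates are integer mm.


cube([3381, 292, 13]);
translate([0, 142, 13]) cube([3381, 8, 167]);
translate([0, 0, 180]) cube([3381, 292, 13]);


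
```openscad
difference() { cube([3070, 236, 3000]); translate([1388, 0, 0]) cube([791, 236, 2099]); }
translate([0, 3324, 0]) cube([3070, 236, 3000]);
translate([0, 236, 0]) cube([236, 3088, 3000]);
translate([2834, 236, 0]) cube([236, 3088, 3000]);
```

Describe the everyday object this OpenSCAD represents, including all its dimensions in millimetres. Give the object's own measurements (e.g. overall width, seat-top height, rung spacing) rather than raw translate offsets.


A single room: four walls, each 3000 mm tall and 236 mm thick, enclosing an outside footprint 3070×3560 mm (x × y), no floor or roof. The front and back walls (−y and +y sides) run the full x-width; the side walls fit between their inner faces. A door opening 791 mm wide and 2099 mm tall is cut through the front wall from the floor up, its −x edge 1388 mm from the wall's −x end.


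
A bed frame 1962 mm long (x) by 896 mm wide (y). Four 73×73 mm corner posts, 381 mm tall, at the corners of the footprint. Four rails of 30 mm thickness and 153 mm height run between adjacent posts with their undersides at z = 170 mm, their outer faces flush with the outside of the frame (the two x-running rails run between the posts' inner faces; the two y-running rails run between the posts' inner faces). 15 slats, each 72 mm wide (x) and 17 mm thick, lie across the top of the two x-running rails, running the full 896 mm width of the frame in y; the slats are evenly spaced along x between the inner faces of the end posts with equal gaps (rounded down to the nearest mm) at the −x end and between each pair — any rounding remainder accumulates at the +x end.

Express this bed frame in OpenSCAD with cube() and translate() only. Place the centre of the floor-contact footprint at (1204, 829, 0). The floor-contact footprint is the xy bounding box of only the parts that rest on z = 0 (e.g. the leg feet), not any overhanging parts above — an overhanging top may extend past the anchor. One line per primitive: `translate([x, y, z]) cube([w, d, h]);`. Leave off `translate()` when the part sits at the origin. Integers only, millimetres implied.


// slat z = rail_z + rail_h = 170 + 153 = 323
// slat gap = ⌊(1816 − 15·72) / 16⌋ = 46
translate([223, 381, 0]) cube([73, 73, 381]);
translate([223, 1204, 0]) cube([73, 73, 381]);
translate([2112, 381, 0]) cube([73, 73, 381]);
translate([2112, 1204, 0]) cube([73, 73, 381]);
translate([296, 381, 170]) cube([1816, 30, 153]);
translate([296, 1247, 170]) cube([1816, 30, 153]);
translate([223, 454, 170]) cube([30, 750, 153]);
translate([2155, 454, 170]) cube([30, 750, 153]);
translate([342, 381, 323]) cube([72, 896, 17]);
translate([460, 381, 323]) cube([72, 896, 17]);
translate([578, 381, 323]) cube([72, 896, 17]);
translate([696, 381, 323]) cube([72, 896, 17]);
translate([814, 381, 323]) cube([72, 896, 17]);
translate([932, 381, 323]) cube([72, 896, 17]);
translate([1050, 381, 323]) cube([72, 896, 17]);
translate([1168, 381, 323]) cube([72, 896, 17]);
translate([1286, 381, 323]) cube([72, 896, 17]);
translate([1404, 381, 323]) cube([72, 896, 17]);
translate([1522, 381, 323]) cube([72, 896, 17]);
translate([1640, 381, 323]) cube([72, 896, 17]);
translate([1758, 381, 323]) cube([72, 896, 17]);
translate([1876, 381, 323]) cube([72, 896, 17]);
translate([1994, 381, 323]) cube([72, 896, 17]);


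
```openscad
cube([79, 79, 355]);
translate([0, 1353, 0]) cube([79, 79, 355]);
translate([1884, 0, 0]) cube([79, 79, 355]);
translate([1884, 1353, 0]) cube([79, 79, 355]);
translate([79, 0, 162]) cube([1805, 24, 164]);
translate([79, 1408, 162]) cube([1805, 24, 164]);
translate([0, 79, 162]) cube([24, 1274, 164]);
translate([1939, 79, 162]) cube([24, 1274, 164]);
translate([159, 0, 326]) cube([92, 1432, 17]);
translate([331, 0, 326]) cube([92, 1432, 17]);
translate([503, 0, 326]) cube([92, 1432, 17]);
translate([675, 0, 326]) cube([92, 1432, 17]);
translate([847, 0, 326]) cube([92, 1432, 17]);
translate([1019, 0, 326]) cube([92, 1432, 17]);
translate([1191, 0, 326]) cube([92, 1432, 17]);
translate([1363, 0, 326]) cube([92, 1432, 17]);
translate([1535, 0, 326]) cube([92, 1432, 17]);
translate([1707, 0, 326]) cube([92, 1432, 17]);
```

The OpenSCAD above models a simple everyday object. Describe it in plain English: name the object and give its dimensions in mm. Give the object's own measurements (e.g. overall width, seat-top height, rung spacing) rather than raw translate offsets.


A bed frame 1963 mm long (x) by 1432 mm wide (y). Four 79×79 mm corner posts, 355 mm tall, at the corners of the footprint. Four rails of 24 mm thickness and 164 mm height run between adjacent posts with their undersides at z = 162 mm, their outer faces flush with the outside of the frame (the two x-running rails run between the posts' inner faces; the two y-running rails run between the posts' inner faces). 10 slats, each 92 mm wide (x) and 17 mm thick, lie across the top of the two x-running rails, running the full 1432 mm width of the frame in y; along x they sit between the end posts with a 80 mm gap after the −x posts and between neighbouring slats, leaving 85 mm before the +x posts.


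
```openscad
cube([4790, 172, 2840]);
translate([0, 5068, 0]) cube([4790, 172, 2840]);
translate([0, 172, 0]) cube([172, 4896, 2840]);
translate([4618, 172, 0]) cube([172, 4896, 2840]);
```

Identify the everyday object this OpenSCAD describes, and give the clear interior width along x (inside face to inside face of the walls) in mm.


A house (or room) frame. The interior width is 4446 mm.

Four 2840 mm walls enclosing a rectangle with no floor or roof — a room or house frame. Outside width is 4790 mm and wall thickness is 172 mm, so the interior width is 4790 − 2 × 172 = 4446 mm.


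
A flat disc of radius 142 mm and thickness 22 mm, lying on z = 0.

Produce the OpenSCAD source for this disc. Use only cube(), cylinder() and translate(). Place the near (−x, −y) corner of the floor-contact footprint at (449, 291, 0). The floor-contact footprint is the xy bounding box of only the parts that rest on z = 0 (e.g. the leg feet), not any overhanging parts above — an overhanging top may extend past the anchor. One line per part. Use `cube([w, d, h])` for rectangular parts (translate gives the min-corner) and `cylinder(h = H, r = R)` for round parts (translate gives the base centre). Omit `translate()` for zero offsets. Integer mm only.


translate([591, 433, 0]) cylinder(h = 22, r = 142);


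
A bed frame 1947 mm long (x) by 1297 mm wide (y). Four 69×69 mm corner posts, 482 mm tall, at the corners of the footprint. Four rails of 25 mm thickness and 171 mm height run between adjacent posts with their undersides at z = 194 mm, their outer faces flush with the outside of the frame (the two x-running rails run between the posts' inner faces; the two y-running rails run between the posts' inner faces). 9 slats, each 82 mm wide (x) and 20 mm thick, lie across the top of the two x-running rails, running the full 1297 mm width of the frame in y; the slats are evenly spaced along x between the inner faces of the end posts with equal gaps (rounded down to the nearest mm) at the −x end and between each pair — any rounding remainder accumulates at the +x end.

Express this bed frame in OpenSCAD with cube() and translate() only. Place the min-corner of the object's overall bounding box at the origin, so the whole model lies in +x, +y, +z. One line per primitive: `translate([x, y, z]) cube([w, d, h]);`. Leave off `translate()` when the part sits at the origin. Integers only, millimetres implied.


// slat z = rail_z + rail_h = 194 + 171 = 365
// slat gap = ⌊(1809 − 9·82) / 10⌋ = 107
cube([69, 69, 482]);
translate([0, 1228, 0]) cube([69, 69, 482]);
translate([1878, 0, 0]) cube([69, 69, 482]);
translate([1878, 1228, 0]) cube([69, 69, 482]);
translate([69, 0, 194]) cube([1809, 25, 171]);
translate([69, 1272, 194]) cube([1809, 25, 171]);
translate([0, 69, 194]) cube([25, 1159, 171]);
translate([1922, 69, 194]) cube([25, 1159, 171]);
translate([176, 0, 365]) cube([82, 1297, 20]);
translate([365, 0, 365]) cube([82, 1297, 20]);
translate([554, 0, 365]) cube([82, 1297, 20]);
translate([743, 0, 365]) cube([82, 1297, 20]);
translate([932, 0, 365]) cube([82, 1297, 20]);
translate([1121, 0, 365]) cube([82, 1297, 20]);
translate([1310, 0, 365]) cube([82, 1297, 20]);
translate([1499, 0, 365]) cube([82, 1297, 20]);
translate([1688, 0, 365]) cube([82, 1297, 20]);


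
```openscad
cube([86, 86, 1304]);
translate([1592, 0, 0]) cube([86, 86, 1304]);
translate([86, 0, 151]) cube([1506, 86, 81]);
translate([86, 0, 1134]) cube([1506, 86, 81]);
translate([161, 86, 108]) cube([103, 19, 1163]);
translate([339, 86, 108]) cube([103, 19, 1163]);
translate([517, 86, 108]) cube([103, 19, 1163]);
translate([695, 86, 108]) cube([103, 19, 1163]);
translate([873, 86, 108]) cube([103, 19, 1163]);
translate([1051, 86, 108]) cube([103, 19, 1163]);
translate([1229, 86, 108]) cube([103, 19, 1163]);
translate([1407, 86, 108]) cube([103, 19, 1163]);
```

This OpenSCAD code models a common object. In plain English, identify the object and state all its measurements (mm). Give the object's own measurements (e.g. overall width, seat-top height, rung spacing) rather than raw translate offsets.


A fence section. Two 86×86 mm posts, 1304 mm tall, stand on the floor with a clear span of 1506 mm between their inner faces. Two horizontal rails of 86×81 mm section span the gap between the posts with their undersides at z = 151 mm and z = 1134 mm, flush with the posts' −y face. 8 pickets, each 103 mm wide, 19 mm thick and 1163 mm tall, are fixed to the +y face of the rails with their bottoms at z = 108 mm, spaced across the span with a 75 mm gap after the −x post and between neighbouring pickets, with 82 mm left before the +x post.


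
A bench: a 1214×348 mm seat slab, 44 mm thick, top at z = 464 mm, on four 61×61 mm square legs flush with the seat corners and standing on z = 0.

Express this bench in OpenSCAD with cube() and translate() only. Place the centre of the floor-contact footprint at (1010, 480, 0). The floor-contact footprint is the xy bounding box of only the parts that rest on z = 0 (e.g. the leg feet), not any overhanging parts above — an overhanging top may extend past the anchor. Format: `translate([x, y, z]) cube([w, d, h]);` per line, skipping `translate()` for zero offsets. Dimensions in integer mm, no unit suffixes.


translate([403, 306, 420]) cube([1214, 348, 44]);
translate([403, 306, 0]) cube([61, 61, 420]);
translate([403, 593, 0]) cube([61, 61, 420]);
translate([1556, 306, 0]) cube([61, 61, 420]);
translate([1556, 593, 0]) cube([61, 61, 420]);


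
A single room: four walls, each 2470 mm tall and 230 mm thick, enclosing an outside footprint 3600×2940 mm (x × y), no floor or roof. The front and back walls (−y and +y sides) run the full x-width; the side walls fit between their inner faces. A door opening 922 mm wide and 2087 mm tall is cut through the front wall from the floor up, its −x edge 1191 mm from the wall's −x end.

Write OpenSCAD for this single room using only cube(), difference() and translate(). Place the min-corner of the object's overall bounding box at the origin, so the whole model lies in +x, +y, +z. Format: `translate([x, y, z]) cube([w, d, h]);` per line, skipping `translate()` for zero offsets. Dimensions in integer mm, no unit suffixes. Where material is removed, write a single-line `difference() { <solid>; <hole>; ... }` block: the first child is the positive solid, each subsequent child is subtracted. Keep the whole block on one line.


difference() { cube([3600, 230, 2470]); translate([1191, 0, 0]) cube([922, 230, 2087]); }
translate([0, 2710, 0]) cube([3600, 230, 2470]);
translate([0, 230, 0]) cube([230, 2480, 2470]);
translate([3370, 230, 0]) cube([230, 2480, 2470]);


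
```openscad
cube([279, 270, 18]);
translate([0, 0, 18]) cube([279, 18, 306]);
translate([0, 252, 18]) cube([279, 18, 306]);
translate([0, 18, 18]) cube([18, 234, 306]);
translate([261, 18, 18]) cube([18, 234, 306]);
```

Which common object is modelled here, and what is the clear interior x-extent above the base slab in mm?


An open box. The internal width is 243 mm.

A 279×270 base slab with four walls standing on it — an open box. The base is 279 mm wide and the walls are 18 mm thick, so the internal width is 279 − 2 × 18 = 243 mm.


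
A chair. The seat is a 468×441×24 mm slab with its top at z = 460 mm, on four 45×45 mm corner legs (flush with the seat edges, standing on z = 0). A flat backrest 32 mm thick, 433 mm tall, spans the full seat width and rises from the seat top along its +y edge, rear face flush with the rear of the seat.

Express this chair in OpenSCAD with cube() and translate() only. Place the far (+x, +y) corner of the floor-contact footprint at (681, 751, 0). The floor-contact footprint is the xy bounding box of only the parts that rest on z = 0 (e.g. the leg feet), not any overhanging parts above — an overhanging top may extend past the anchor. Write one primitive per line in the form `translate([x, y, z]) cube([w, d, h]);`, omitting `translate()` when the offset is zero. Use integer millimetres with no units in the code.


translate([213, 310, 436]) cube([468, 441, 24]);
translate([213, 310, 0]) cube([45, 45, 436]);
translate([636, 310, 0]) cube([45, 45, 436]);
translate([213, 706, 0]) cube([45, 45, 436]);
translate([636, 706, 0]) cube([45, 45, 436]);
translate([213, 719, 460]) cube([468, 32, 433]);


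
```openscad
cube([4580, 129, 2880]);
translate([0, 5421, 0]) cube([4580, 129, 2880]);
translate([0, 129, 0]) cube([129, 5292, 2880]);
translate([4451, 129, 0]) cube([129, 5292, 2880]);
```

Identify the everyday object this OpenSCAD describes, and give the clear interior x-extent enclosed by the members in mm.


A house (or room) frame. The interior width is 4322 mm.

Four 2880 mm walls enclosing a rectangle with no floor or roof — a room or house frame. Outside width is 4580 mm and wall thickness is 129 mm, so the interior width is 4580 − 2 × 129 = 4322 mm.


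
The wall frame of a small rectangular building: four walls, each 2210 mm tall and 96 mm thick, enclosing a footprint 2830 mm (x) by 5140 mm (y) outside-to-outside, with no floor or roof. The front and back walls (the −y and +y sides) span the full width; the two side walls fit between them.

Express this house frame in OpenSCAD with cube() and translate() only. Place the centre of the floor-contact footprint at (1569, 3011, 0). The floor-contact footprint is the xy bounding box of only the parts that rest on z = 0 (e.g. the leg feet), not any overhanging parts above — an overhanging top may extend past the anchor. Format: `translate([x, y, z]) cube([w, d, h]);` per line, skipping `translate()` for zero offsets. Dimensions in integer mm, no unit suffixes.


translate([154, 441, 0]) cube([2830, 96, 2210]);
translate([154, 5485, 0]) cube([2830, 96, 2210]);
translate([154, 537, 0]) cube([96, 4948, 2210]);
translate([2888, 537, 0]) cube([96, 4948, 2210]);


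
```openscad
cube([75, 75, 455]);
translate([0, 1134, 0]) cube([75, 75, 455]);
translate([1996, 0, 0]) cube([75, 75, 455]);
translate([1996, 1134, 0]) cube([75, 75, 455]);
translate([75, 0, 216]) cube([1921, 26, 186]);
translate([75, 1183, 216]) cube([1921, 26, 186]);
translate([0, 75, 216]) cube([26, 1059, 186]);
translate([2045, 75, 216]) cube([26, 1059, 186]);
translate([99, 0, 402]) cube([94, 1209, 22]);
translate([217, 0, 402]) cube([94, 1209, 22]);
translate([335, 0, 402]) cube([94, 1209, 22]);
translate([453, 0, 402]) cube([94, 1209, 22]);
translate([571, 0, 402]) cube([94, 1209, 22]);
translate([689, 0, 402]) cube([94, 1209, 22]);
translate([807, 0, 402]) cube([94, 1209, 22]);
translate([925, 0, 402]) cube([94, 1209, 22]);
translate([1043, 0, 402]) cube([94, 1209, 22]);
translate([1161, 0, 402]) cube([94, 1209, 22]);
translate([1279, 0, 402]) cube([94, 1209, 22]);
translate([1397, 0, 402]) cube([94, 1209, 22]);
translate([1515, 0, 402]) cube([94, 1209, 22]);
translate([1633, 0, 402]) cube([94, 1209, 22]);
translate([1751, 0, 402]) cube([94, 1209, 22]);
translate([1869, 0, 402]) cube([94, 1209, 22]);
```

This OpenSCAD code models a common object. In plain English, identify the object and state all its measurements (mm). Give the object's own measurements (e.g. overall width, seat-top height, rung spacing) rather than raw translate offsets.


A bed frame 2071 mm long (x) by 1209 mm wide (y). Four 75×75 mm corner posts, 455 mm tall, at the corners of the footprint. Four rails of 26 mm thickness and 186 mm height run between adjacent posts with their undersides at z = 216 mm, their outer faces flush with the outside of the frame (the two x-running rails run between the posts' inner faces; the two y-running rails run between the posts' inner faces). 16 slats, each 94 mm wide (x) and 22 mm thick, lie across the top of the two x-running rails, running the full 1209 mm width of the frame in y; along x they sit between the end posts with a 24 mm gap after the −x posts and between neighbouring slats, leaving 33 mm before the +x posts.
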